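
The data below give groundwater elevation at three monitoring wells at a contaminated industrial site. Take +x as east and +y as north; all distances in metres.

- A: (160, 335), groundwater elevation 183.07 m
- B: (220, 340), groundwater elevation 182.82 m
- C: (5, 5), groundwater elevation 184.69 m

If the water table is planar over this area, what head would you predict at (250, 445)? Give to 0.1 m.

Taking A as reference: B−A = (60, 5, -0.25); C−A = (-155, -330, +1.62).
Solve a·Δx + b·Δy = Δh: det = 60·(-330) − (-155)·5 = -19025.
∂h/∂x = [(-0.25)·(-330) − (+1.62)·5] / -19025 = -0.003911
∂h/∂y = [60·(+1.62) − (-155)·(-0.25)] / -19025 = -0.003072
h(250, 445) = 183.07 + (-0.003911)·(90) + (-0.003072)·(110) = 183.07 -0.352 -0.338 = 182.380 m.

182.4 m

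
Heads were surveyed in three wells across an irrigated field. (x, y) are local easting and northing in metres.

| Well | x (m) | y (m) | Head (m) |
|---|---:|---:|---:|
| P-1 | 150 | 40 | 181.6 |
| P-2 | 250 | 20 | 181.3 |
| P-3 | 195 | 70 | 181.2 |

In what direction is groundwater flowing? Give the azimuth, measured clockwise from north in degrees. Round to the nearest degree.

033°

Differences from P-1: to P-2 (Δx, Δy, Δh) = (100, -20, -0.3); to P-3 = (45, 30, -0.4).
Solve a·Δx + b·Δy = Δh: det = 100·30 − 45·(-20) = 3900.
∂h/∂x = [(-0.3)·30 − (-0.4)·(-20)] / 3900 = -0.004359
∂h/∂y = [100·(-0.4) − 45·(-0.3)] / 3900 = -0.006795
Flow direction (−∇h) has components (+0.004359 E, +0.006795 N).
Azimuth = atan2(E, N) = atan2(+0.004359, +0.006795) = 32.7° ≈ 033°.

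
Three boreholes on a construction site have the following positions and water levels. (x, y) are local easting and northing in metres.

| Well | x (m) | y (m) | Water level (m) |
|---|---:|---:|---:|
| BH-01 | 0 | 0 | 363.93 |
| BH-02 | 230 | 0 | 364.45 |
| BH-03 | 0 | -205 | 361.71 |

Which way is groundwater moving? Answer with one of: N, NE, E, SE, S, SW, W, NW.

S

∂h/∂x = (364.45 − 363.93) / (230 − 0) = +0.002261
∂h/∂y = (361.71 − 363.93) / (-205 − 0) = +0.01083
Flow = −∇h = (-0.002261 east, -0.01083 north), which points south.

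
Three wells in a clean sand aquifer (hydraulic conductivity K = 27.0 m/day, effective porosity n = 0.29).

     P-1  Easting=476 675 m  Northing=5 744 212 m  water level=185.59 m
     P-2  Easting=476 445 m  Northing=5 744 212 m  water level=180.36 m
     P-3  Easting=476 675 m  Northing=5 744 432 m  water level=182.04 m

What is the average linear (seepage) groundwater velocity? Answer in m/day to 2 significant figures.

2.6 m/day

∂h/∂x = (180.36 − 185.59) / (476445 − 476675) = +0.02274
∂h/∂y = (182.04 − 185.59) / (5744432 − 5744212) = -0.01614
|∇h| = √(0.02274² + -0.01614²) = 0.02789
Seepage velocity v = K·i/n = 27.0 × 0.02789 / 0.29 = 2.597 m/day.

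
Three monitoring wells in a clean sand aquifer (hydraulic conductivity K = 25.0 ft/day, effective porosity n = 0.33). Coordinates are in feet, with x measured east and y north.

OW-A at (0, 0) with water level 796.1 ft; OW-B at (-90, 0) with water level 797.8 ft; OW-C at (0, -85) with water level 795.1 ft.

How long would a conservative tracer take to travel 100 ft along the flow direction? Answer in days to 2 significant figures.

∂h/∂x = (797.8 − 796.1) / (-90 − 0) = -0.01889
∂h/∂y = (795.1 − 796.1) / (-85 − 0) = +0.01176
|∇h| = √(-0.01889² + 0.01176²) = 0.02225
Seepage velocity v = K·i/n = 25.0 × 0.02225 / 0.33 = 1.686 ft/day.
t = 100 / 1.686 = 59.31 days.

59 days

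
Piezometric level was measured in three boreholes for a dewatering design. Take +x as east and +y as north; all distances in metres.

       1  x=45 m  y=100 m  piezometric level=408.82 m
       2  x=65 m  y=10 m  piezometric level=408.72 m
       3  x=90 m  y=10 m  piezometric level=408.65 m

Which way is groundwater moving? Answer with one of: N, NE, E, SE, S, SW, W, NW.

E

Differences from 1: to 2 (Δx, Δy, Δh) = (20, -90, -0.10); to 3 = (45, -90, -0.17).
Determinant of the coordinate differences = 20·(-90) − 45·(-90) = 2250.
∂h/∂x = [(-0.10)·(-90) − (-0.17)·(-90)] / 2250 = -0.002800
∂h/∂y = [20·(-0.17) − 45·(-0.10)] / 2250 = +0.0004889
Flow = −∇h = (+0.002800 east, -0.0004889 north), which points east.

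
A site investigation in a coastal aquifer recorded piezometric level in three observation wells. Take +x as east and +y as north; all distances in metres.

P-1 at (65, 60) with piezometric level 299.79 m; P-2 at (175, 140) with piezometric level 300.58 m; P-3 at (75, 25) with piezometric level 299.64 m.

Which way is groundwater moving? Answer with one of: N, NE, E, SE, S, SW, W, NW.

Differences from P-1: to P-2 (Δx, Δy, Δh) = (110, 80, +0.79); to P-3 = (10, -35, -0.15).
Determinant of the coordinate differences = 110·(-35) − 10·80 = -4650.
∂h/∂x = [(+0.79)·(-35) − (-0.15)·80] / -4650 = +0.003366
∂h/∂y = [110·(-0.15) − 10·(+0.79)] / -4650 = +0.005247
Flow = −∇h = (-0.003366 east, -0.005247 north), which points southwest.

SW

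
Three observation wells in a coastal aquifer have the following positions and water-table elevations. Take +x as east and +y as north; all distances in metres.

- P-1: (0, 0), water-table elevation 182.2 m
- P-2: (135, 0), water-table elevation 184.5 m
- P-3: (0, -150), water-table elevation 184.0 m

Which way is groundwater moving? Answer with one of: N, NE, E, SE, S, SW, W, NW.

NW

∂h/∂x = (184.5 − 182.2) / (135 − 0) = +0.01704
∂h/∂y = (184.0 − 182.2) / (-150 − 0) = -0.01200
Flow = −∇h = (-0.01704 east, +0.01200 north), which points northwest.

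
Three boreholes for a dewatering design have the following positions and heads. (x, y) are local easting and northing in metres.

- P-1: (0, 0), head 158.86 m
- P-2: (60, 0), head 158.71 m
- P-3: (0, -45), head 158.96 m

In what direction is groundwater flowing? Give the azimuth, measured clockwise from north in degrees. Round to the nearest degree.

048°

∂h/∂x = (158.71 − 158.86) / (60 − 0) = -0.002500
∂h/∂y = (158.96 − 158.86) / (-45 − 0) = -0.002222
Flow direction (−∇h) has components (+0.002500 E, +0.002222 N).
Azimuth = atan2(E, N) = atan2(+0.002500, +0.002222) = 48.4° ≈ 048°.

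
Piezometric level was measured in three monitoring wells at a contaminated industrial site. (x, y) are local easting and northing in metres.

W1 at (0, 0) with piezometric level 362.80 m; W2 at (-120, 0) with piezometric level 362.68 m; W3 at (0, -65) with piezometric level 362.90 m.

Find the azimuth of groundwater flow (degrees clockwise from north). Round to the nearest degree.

327°

∂h/∂x = (362.68 − 362.80) / (-120 − 0) = +0.001000
∂h/∂y = (362.90 − 362.80) / (-65 − 0) = -0.001538
Flow direction (−∇h) has components (-0.001000 E, +0.001538 N).
Azimuth = atan2(E, N) = atan2(-0.001000, +0.001538) = 327.0° ≈ 327°.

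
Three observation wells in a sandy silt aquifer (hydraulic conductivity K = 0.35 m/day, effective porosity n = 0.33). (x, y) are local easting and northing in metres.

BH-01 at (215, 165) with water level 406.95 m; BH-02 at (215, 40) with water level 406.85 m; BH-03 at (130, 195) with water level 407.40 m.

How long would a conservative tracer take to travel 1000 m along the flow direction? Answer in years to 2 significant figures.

510 years

With h = a·x + b·y + c and BH-01 as origin, the differences give:
  0·a + (-125)·b = -0.10
  (-85)·a + 30·b = +0.45
Eliminate b (×30 and ×(-125), subtract): -10625·a = 53.250 → a = ∂h/∂x = -0.005012
Back-substitute: b = ∂h/∂y = +0.0008000.
|∇h| = √(-0.005012² + 0.0008000²) = 0.005075
Seepage velocity v = K·i/n = 0.35 × 0.005075 / 0.33 = 0.005383 m/day.
t = 1000 / 0.005383 = 1.858e+05 days = 509 years.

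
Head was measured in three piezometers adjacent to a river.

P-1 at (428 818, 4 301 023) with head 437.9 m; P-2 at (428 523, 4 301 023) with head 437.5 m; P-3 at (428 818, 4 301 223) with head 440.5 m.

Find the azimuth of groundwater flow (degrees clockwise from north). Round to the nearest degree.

∂h/∂x = (437.5 − 437.9) / (428523 − 428818) = +0.001356
∂h/∂y = (440.5 − 437.9) / (4301223 − 4301023) = +0.01300
Flow direction (−∇h) has components (-0.001356 E, -0.01300 N).
Azimuth = atan2(E, N) = atan2(-0.001356, -0.01300) = 186.0° ≈ 186°.

186°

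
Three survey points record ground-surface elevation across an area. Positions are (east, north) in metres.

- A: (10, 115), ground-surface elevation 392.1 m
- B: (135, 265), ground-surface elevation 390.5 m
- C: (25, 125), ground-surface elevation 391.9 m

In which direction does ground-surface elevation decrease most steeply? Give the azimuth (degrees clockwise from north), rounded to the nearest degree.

Taking A as reference: B−A = (125, 150, -1.6); C−A = (15, 10, -0.2).
Solve a·Δx + b·Δy = Δz: det = 125·10 − 15·150 = -1000.
∂z/∂x = [(-1.6)·10 − (-0.2)·150] / -1000 = -0.01400
∂z/∂y = [125·(-0.2) − 15·(-1.6)] / -1000 = +0.001000
Steepest decrease is along −∇f: components (+0.01400 E, -0.001000 N).
Azimuth = atan2(+0.01400, -0.001000) = 94.1° ≈ 094°.

094°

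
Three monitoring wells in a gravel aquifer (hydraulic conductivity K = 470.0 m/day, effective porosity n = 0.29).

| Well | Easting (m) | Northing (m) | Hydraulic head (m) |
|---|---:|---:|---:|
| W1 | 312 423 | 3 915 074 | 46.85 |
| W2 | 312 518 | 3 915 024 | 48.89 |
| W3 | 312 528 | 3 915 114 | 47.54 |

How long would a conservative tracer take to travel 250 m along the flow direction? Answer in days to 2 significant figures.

Three-point gradient (reference W1): Δ to W2 = (95, -50, +2.04), Δ to W3 = (105, 40, +0.69).
∂h/∂x = +0.01283, ∂h/∂y = -0.01643 (det = 9050).
|∇h| = √(0.01283² + -0.01643²) = 0.02085
Seepage velocity v = K·i/n = 470.0 × 0.02085 / 0.29 = 33.79 m/day.
t = 250 / 33.79 = 7.399 days.

7.4 days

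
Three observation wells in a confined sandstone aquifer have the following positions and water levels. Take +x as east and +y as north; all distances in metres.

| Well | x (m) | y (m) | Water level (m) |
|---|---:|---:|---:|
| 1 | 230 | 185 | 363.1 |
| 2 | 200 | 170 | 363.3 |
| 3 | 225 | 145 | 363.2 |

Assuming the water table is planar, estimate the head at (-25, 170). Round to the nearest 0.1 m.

Taking 1 as reference: 2−1 = (-30, -15, +0.2); 3−1 = (-5, -40, +0.1).
Determinant of the coordinate differences = (-30)·(-40) − (-5)·(-15) = 1125.
∂h/∂x = [(+0.2)·(-40) − (+0.1)·(-15)] / 1125 = -0.005778
∂h/∂y = [(-30)·(+0.1) − (-5)·(+0.2)] / 1125 = -0.001778
h(-25, 170) = 363.1 + (-0.005778)·(-255) + (-0.001778)·(-15) = 363.1 +1.473 +0.027 = 364.600 m.

364.6 m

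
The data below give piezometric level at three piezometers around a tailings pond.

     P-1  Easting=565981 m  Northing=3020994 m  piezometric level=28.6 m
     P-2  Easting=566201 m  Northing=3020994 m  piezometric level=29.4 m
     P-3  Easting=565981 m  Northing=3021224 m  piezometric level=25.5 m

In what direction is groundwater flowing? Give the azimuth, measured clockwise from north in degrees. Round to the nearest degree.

345°

∂h/∂x = (29.4 − 28.6) / (566201 − 565981) = +0.003636
∂h/∂y = (25.5 − 28.6) / (3021224 − 3020994) = -0.01348
Flow direction (−∇h) has components (-0.003636 E, +0.01348 N).
Azimuth = atan2(E, N) = atan2(-0.003636, +0.01348) = 344.9° ≈ 345°.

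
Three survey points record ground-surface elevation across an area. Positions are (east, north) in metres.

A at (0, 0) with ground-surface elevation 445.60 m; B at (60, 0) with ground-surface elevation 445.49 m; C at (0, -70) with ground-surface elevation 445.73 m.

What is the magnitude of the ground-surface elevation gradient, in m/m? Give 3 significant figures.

0.00261 m/m

∂z/∂x = (445.49 − 445.60) / (60 − 0) = -0.001833
∂z/∂y = (445.73 − 445.60) / (-70 − 0) = -0.001857
|∇f| = √(-0.001833² + -0.001857²) = 0.002609 m/m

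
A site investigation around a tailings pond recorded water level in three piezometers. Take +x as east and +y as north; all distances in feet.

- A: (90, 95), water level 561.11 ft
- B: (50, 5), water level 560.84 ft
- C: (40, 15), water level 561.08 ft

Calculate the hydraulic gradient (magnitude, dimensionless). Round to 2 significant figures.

Taking A as reference: B−A = (-40, -90, -0.27); C−A = (-50, -80, -0.03).
Determinant of the coordinate differences = (-40)·(-80) − (-50)·(-90) = -1300.
∂h/∂x = [(-0.27)·(-80) − (-0.03)·(-90)] / -1300 = -0.01454
∂h/∂y = [(-40)·(-0.03) − (-50)·(-0.27)] / -1300 = +0.009462
|∇h| = √(-0.01454² + 0.009462²) = 0.01735

0.017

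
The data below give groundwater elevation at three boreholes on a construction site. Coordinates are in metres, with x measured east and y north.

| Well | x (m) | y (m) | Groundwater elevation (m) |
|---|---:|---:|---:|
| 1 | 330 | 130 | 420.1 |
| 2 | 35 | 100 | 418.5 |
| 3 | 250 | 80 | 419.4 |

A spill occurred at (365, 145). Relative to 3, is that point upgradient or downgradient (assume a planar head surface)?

upgradient

Differences from 1: to 2 (Δx, Δy, Δh) = (-295, -30, -1.6); to 3 = (-80, -50, -0.7).
Solve a·Δx + b·Δy = Δh: det = (-295)·(-50) − (-80)·(-30) = 12350.
∂h/∂x = [(-1.6)·(-50) − (-0.7)·(-30)] / 12350 = +0.004777
∂h/∂y = [(-295)·(-0.7) − (-80)·(-1.6)] / 12350 = +0.006356
Head at (365, 145) = 420.1 + (+0.004777)·(35) + (+0.006356)·(15) = 420.36 m.
That is higher than the 419.4 m at 3, so the point is upgradient.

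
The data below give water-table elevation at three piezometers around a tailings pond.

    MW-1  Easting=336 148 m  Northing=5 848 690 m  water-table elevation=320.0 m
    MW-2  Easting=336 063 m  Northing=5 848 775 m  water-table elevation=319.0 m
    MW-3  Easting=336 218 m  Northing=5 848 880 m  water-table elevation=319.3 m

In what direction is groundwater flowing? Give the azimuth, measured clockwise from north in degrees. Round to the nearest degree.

Taking MW-1 as reference: MW-2−MW-1 = (-85, 85, -1.0); MW-3−MW-1 = (70, 190, -0.7).
Determinant of the coordinate differences = (-85)·190 − 70·85 = -22100.
∂h/∂x = [(-1.0)·190 − (-0.7)·85] / -22100 = +0.005905
∂h/∂y = [(-85)·(-0.7) − 70·(-1.0)] / -22100 = -0.005860
Flow direction (−∇h) has components (-0.005905 E, +0.005860 N).
Azimuth = atan2(E, N) = atan2(-0.005905, +0.005860) = 314.8° ≈ 315°.

315°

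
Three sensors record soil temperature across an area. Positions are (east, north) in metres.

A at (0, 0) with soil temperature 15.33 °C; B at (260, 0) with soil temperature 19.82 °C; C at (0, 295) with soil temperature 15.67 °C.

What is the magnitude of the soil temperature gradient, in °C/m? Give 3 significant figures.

0.0173 °C/m

∂T/∂x = (19.82 − 15.33) / (260 − 0) = +0.01727
∂T/∂y = (15.67 − 15.33) / (295 − 0) = +0.001153
|∇f| = √(0.01727² + 0.001153²) = 0.01731 °C/m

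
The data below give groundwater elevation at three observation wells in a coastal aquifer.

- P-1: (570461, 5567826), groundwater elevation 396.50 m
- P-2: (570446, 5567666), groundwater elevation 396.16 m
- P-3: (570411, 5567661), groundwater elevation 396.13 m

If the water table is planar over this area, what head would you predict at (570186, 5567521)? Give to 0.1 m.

Differences from P-1: to P-2 (Δx, Δy, Δh) = (-15, -160, -0.34); to P-3 = (-50, -165, -0.37).
Solve a·Δx + b·Δy = Δh: det = (-15)·(-165) − (-50)·(-160) = -5525.
∂h/∂x = [(-0.34)·(-165) − (-0.37)·(-160)] / -5525 = +0.0005611
∂h/∂y = [(-15)·(-0.37) − (-50)·(-0.34)] / -5525 = +0.002072
h(570186, 5567521) = 396.50 + (+0.0005611)·(-275) + (+0.002072)·(-305) = 396.50 -0.154 -0.632 = 395.714 m.

395.7 m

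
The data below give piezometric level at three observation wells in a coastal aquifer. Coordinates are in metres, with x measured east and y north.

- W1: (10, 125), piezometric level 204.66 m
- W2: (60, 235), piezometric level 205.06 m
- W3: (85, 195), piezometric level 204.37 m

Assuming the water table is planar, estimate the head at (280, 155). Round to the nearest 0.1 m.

Three-point gradient (reference W1): Δ to W2 = (50, 110, +0.40), Δ to W3 = (75, 70, -0.29).
∂h/∂x = -0.01261, ∂h/∂y = +0.009368 (det = -4750).
h(280, 155) = 204.66 + (-0.01261)·(270) + (+0.009368)·(30) = 204.66 -3.405 +0.281 = 201.536 m.

201.5 m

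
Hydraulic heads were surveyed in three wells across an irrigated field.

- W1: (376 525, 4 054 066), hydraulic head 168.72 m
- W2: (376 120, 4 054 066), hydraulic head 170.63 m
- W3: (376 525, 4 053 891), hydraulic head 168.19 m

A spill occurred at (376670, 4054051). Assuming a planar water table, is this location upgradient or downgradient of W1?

downgradient

∂h/∂x = (170.63 − 168.72) / (376120 − 376525) = -0.004716
∂h/∂y = (168.19 − 168.72) / (4053891 − 4054066) = +0.003029
Head at (376670, 4054051) = 168.72 + (-0.004716)·(145) + (+0.003029)·(-15) = 167.99 m.
That is lower than the 168.72 m at W1, so the point is downgradient.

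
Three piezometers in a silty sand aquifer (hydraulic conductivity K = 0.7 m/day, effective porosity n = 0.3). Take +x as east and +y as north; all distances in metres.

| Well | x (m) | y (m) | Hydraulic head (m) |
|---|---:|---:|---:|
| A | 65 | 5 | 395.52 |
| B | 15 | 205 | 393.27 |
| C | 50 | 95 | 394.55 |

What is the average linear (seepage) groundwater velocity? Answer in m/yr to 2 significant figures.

9.7 m/yr

Taking A as reference: B−A = (-50, 200, -2.25); C−A = (-15, 90, -0.97).
Determinant of the coordinate differences = (-50)·90 − (-15)·200 = -1500.
∂h/∂x = [(-2.25)·90 − (-0.97)·200] / -1500 = +0.005667
∂h/∂y = [(-50)·(-0.97) − (-15)·(-2.25)] / -1500 = -0.009833
|∇h| = √(0.005667² + -0.009833²) = 0.01135
Seepage velocity v = K·i/n = 0.7 × 0.01135 / 0.3 = 0.02648 m/day = 9.672 m/yr.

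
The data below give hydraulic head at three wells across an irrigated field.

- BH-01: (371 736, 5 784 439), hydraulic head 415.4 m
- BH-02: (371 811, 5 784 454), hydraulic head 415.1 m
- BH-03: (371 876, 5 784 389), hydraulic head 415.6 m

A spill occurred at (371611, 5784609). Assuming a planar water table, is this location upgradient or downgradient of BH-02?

With h = a·x + b·y + c and BH-01 as origin, the differences give:
  75·a + 15·b = -0.3
  140·a + (-50)·b = +0.2
Eliminate b (×(-50) and ×15, subtract): -5850·a = 12.00 → a = ∂h/∂x = -0.002051
Back-substitute: b = ∂h/∂y = -0.009744.
Head at (371611, 5784609) = 415.4 + (-0.002051)·(-125) + (-0.009744)·(170) = 414.00 m.
That is lower than the 415.1 m at BH-02, so the point is downgradient.

downgradient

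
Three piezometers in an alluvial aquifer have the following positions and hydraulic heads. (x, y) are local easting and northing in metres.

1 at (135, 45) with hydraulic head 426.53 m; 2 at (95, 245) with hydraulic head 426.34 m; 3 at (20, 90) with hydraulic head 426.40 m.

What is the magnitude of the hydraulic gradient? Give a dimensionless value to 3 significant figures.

0.00114

With h = a·x + b·y + c and 1 as origin, the differences give:
  (-40)·a + 200·b = -0.19
  (-115)·a + 45·b = -0.13
Eliminate b (×45 and ×200, subtract): 21200·a = 17.450 → a = ∂h/∂x = +0.0008231
Back-substitute: b = ∂h/∂y = -0.0007854.
|∇h| = √(0.0008231² + -0.0007854²) = 0.001138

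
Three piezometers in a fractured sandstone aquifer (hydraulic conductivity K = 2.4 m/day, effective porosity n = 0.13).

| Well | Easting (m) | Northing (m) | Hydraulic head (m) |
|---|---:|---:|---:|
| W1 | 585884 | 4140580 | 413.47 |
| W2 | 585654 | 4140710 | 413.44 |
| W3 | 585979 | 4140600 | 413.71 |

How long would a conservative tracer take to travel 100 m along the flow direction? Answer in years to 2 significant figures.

With h = a·x + b·y + c and W1 as origin, the differences give:
  (-230)·a + 130·b = -0.03
  95·a + 20·b = +0.24
Eliminate b (×20 and ×130, subtract): -16950·a = -31.800 → a = ∂h/∂x = +0.001876
Back-substitute: b = ∂h/∂y = +0.003088.
|∇h| = √(0.001876² + 0.003088²) = 0.003613
Seepage velocity v = K·i/n = 2.4 × 0.003613 / 0.13 = 0.0667 m/day.
t = 100 / 0.0667 = 1499 days = 4.1 years.

4.1 years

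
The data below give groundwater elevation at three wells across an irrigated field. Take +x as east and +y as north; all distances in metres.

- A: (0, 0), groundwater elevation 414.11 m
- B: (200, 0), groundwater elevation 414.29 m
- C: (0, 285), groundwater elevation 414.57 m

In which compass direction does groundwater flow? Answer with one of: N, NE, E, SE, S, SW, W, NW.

∂h/∂x = (414.29 − 414.11) / (200 − 0) = +0.0009000
∂h/∂y = (414.57 − 414.11) / (285 − 0) = +0.001614
Flow = −∇h = (-0.0009000 east, -0.001614 north), which points southwest.

SW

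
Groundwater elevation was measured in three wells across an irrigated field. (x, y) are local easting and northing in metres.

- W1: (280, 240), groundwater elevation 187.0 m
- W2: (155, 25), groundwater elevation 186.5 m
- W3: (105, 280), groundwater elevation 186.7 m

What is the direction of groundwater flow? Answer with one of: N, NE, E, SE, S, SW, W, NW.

Differences from W1: to W2 (Δx, Δy, Δh) = (-125, -215, -0.5); to W3 = (-175, 40, -0.3).
Determinant of the coordinate differences = (-125)·40 − (-175)·(-215) = -42625.
∂h/∂x = [(-0.5)·40 − (-0.3)·(-215)] / -42625 = +0.001982
∂h/∂y = [(-125)·(-0.3) − (-175)·(-0.5)] / -42625 = +0.001173
Flow = −∇h = (-0.001982 east, -0.001173 north), which points southwest.

SW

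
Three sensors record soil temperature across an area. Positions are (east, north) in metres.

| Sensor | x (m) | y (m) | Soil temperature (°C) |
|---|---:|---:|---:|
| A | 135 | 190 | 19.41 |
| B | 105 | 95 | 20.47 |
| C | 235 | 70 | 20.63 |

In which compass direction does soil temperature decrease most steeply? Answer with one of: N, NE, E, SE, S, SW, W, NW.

N

With T = a·x + b·y + c and A as origin, the differences give:
  (-30)·a + (-95)·b = +1.06
  100·a + (-120)·b = +1.22
Eliminate b (×(-120) and ×(-95), subtract): 13100·a = -11.300 → a = ∂T/∂x = -0.0008626
Back-substitute: b = ∂T/∂y = -0.01089.
Steepest decrease is along −∇f = (+0.0008626 E, +0.01089 N) → north.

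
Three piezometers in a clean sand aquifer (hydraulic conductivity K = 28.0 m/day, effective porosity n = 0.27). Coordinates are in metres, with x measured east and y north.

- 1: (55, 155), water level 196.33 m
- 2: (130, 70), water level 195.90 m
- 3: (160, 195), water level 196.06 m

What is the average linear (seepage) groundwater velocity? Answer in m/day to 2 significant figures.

With h = a·x + b·y + c and 1 as origin, the differences give:
  75·a + (-85)·b = -0.43
  105·a + 40·b = -0.27
Eliminate b (×40 and ×(-85), subtract): 11925·a = -40.150 → a = ∂h/∂x = -0.003367
Back-substitute: b = ∂h/∂y = +0.002088.
|∇h| = √(-0.003367² + 0.002088²) = 0.003962
Seepage velocity v = K·i/n = 28.0 × 0.003962 / 0.27 = 0.4109 m/day.

0.41 m/day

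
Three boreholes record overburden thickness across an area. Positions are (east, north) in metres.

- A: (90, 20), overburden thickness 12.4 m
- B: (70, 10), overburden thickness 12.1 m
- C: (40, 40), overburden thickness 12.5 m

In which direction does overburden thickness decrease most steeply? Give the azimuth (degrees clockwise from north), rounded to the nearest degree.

Differences from A: to B (Δx, Δy, Δh) = (-20, -10, -0.3); to C = (-50, 20, +0.1).
Solve a·Δx + b·Δy = Δd: det = (-20)·20 − (-50)·(-10) = -900.
∂d/∂x = [(-0.3)·20 − (+0.1)·(-10)] / -900 = +0.005556
∂d/∂y = [(-20)·(+0.1) − (-50)·(-0.3)] / -900 = +0.01889
Steepest decrease is along −∇f: components (-0.005556 E, -0.01889 N).
Azimuth = atan2(-0.005556, -0.01889) = 196.4° ≈ 196°.

196°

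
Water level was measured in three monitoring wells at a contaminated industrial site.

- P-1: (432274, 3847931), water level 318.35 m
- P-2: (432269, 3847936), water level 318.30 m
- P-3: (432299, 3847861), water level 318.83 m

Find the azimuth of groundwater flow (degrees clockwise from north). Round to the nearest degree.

Taking P-1 as reference: P-2−P-1 = (-5, 5, -0.05); P-3−P-1 = (25, -70, +0.48).
Determinant of the coordinate differences = (-5)·(-70) − 25·5 = 225.
∂h/∂x = [(-0.05)·(-70) − (+0.48)·5] / 225 = +0.004889
∂h/∂y = [(-5)·(+0.48) − 25·(-0.05)] / 225 = -0.005111
Flow direction (−∇h) has components (-0.004889 E, +0.005111 N).
Azimuth = atan2(E, N) = atan2(-0.004889, +0.005111) = 316.3° ≈ 316°.

316°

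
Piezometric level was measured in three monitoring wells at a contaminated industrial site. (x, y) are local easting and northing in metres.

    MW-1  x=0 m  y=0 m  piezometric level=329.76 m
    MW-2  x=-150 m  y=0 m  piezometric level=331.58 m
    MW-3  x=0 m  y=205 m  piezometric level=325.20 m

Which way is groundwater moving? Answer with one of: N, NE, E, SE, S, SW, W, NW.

∂h/∂x = (331.58 − 329.76) / (-150 − 0) = -0.01213
∂h/∂y = (325.20 − 329.76) / (205 − 0) = -0.02224
Flow = −∇h = (+0.01213 east, +0.02224 north), which points northeast.

NE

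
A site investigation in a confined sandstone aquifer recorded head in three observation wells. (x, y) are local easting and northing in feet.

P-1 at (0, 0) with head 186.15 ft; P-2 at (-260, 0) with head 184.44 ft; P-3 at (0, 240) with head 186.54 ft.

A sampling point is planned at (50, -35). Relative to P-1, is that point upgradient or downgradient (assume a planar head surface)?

upgradient

∂h/∂x = (184.44 − 186.15) / (-260 − 0) = +0.006577
∂h/∂y = (186.54 − 186.15) / (240 − 0) = +0.001625
Head at (50, -35) = 186.15 + (+0.006577)·(50) + (+0.001625)·(-35) = 186.42 ft.
That is higher than the 186.15 ft at P-1, so the point is upgradient.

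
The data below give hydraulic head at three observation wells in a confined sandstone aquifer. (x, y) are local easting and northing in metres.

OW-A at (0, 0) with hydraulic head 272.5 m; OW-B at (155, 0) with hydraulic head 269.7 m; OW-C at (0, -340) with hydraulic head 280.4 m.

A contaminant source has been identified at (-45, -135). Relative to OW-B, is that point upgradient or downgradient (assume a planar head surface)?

∂h/∂x = (269.7 − 272.5) / (155 − 0) = -0.01806
∂h/∂y = (280.4 − 272.5) / (-340 − 0) = -0.02324
Head at (-45, -135) = 272.5 + (-0.01806)·(-45) + (-0.02324)·(-135) = 276.45 m.
That is higher than the 269.7 m at OW-B, so the point is upgradient.

upgradient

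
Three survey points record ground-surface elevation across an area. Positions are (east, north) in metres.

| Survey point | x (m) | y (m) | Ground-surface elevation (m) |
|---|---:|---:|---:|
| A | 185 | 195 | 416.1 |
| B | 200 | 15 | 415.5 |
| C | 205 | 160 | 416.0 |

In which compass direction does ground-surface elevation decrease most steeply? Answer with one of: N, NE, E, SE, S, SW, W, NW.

S

With z = a·x + b·y + c and A as origin, the differences give:
  15·a + (-180)·b = -0.6
  20·a + (-35)·b = -0.1
Eliminate b (×(-35) and ×(-180), subtract): 3075·a = 3.00 → a = ∂z/∂x = +0.0009756
Back-substitute: b = ∂z/∂y = +0.003415.
Steepest decrease is along −∇f = (-0.0009756 E, -0.003415 N) → south.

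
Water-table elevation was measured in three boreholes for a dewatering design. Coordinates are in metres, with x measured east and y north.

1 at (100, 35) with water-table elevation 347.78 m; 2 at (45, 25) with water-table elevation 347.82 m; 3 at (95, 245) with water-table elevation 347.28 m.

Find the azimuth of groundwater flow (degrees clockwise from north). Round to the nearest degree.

With h = a·x + b·y + c and 1 as origin, the differences give:
  (-55)·a + (-10)·b = +0.04
  (-5)·a + 210·b = -0.50
Eliminate b (×210 and ×(-10), subtract): -11600·a = 3.400 → a = ∂h/∂x = -0.0002931
Back-substitute: b = ∂h/∂y = -0.002388.
Flow direction (−∇h) has components (+0.0002931 E, +0.002388 N).
Azimuth = atan2(E, N) = atan2(+0.0002931, +0.002388) = 7.0° ≈ 007°.

007°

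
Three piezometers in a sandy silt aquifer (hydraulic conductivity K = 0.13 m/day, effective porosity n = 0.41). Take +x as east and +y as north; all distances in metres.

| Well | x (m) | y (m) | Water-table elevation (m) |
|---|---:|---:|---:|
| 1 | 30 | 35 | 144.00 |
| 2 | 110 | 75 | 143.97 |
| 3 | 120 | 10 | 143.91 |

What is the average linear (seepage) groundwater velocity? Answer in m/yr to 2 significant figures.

Taking 1 as reference: 2−1 = (80, 40, -0.03); 3−1 = (90, -25, -0.09).
Solve a·Δx + b·Δy = Δh: det = 80·(-25) − 90·40 = -5600.
∂h/∂x = [(-0.03)·(-25) − (-0.09)·40] / -5600 = -0.0007768
∂h/∂y = [80·(-0.09) − 90·(-0.03)] / -5600 = +0.0008036
|∇h| = √(-0.0007768² + 0.0008036²) = 0.001118
Seepage velocity v = K·i/n = 0.13 × 0.001118 / 0.41 = 0.0003545 m/day = 0.1295 m/yr.

0.13 m/yr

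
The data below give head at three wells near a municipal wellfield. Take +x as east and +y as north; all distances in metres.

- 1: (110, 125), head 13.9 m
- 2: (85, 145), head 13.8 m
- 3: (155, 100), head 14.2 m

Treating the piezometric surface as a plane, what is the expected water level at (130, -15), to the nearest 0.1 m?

Taking 1 as reference: 2−1 = (-25, 20, -0.1); 3−1 = (45, -25, +0.3).
Determinant of the coordinate differences = (-25)·(-25) − 45·20 = -275.
∂h/∂x = [(-0.1)·(-25) − (+0.3)·20] / -275 = +0.01273
∂h/∂y = [(-25)·(+0.3) − 45·(-0.1)] / -275 = +0.01091
h(130, -15) = 13.9 + (+0.01273)·(20) + (+0.01091)·(-140) = 13.9 +0.255 -1.527 = 12.627 m.

12.6 m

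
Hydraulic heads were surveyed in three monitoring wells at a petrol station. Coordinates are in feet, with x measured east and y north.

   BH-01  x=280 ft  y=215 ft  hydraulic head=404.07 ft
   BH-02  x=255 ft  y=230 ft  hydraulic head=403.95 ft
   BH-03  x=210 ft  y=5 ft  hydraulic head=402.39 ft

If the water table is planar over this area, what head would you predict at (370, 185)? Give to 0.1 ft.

404.6 ft

Taking BH-01 as reference: BH-02−BH-01 = (-25, 15, -0.12); BH-03−BH-01 = (-70, -210, -1.68).
Solve a·Δx + b·Δy = Δh: det = (-25)·(-210) − (-70)·15 = 6300.
∂h/∂x = [(-0.12)·(-210) − (-1.68)·15] / 6300 = +0.008000
∂h/∂y = [(-25)·(-1.68) − (-70)·(-0.12)] / 6300 = +0.005333
h(370, 185) = 404.07 + (+0.008000)·(90) + (+0.005333)·(-30) = 404.07 +0.720 -0.160 = 404.630 ft.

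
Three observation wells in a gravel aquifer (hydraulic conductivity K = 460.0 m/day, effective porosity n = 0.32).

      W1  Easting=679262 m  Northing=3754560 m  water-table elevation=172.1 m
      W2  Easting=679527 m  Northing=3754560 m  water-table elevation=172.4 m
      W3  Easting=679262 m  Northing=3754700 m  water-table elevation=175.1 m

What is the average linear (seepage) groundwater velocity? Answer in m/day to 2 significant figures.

31 m/day

∂h/∂x = (172.4 − 172.1) / (679527 − 679262) = +0.001132
∂h/∂y = (175.1 − 172.1) / (3754700 − 3754560) = +0.02143
|∇h| = √(0.001132² + 0.02143²) = 0.02146
Seepage velocity v = K·i/n = 460.0 × 0.02146 / 0.32 = 30.85 m/day.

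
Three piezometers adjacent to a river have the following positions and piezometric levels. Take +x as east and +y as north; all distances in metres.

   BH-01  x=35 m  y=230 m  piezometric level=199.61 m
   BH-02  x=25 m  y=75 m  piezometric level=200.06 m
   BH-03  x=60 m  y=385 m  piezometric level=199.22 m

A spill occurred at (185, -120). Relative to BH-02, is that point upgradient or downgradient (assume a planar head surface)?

upgradient

Differences from BH-01: to BH-02 (Δx, Δy, Δh) = (-10, -155, +0.45); to BH-03 = (25, 155, -0.39).
Determinant of the coordinate differences = (-10)·155 − 25·(-155) = 2325.
∂h/∂x = [(+0.45)·155 − (-0.39)·(-155)] / 2325 = +0.004000
∂h/∂y = [(-10)·(-0.39) − 25·(+0.45)] / 2325 = -0.003161
Head at (185, -120) = 199.61 + (+0.004000)·(150) + (-0.003161)·(-350) = 201.32 m.
That is higher than the 200.06 m at BH-02, so the point is upgradient.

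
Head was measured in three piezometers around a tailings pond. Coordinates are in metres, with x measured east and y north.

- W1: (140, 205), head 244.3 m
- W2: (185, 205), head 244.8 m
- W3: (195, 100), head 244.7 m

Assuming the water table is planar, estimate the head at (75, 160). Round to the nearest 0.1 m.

Three-point gradient (reference W1): Δ to W2 = (45, 0, +0.5), Δ to W3 = (55, -105, +0.4).
∂h/∂x = +0.01111, ∂h/∂y = +0.002011 (det = -4725).
h(75, 160) = 244.3 + (+0.01111)·(-65) + (+0.002011)·(-45) = 244.3 -0.722 -0.090 = 243.487 m.

243.5 m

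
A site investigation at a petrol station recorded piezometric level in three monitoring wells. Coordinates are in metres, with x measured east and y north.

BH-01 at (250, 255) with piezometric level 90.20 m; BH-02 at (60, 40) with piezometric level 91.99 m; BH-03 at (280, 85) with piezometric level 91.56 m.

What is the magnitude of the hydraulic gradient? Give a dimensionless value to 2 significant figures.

0.0081

Taking BH-01 as reference: BH-02−BH-01 = (-190, -215, +1.79); BH-03−BH-01 = (30, -170, +1.36).
Solve a·Δx + b·Δy = Δh: det = (-190)·(-170) − 30·(-215) = 38750.
∂h/∂x = [(+1.79)·(-170) − (+1.36)·(-215)] / 38750 = -0.0003071
∂h/∂y = [(-190)·(+1.36) − 30·(+1.79)] / 38750 = -0.008054
|∇h| = √(-0.0003071² + -0.008054²) = 0.00806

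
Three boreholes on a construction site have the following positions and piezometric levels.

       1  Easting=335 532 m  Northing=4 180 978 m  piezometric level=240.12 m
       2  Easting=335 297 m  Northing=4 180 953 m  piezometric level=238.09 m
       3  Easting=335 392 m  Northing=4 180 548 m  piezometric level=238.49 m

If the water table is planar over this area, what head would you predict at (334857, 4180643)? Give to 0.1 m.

Three-point gradient (reference 1): Δ to 2 = (-235, -25, -2.03), Δ to 3 = (-140, -430, -1.63).
∂h/∂x = +0.008530, ∂h/∂y = +0.001013 (det = 97550).
h(334857, 4180643) = 240.12 + (+0.008530)·(-675) + (+0.001013)·(-335) = 240.12 -5.758 -0.339 = 234.022 m.

234.0 m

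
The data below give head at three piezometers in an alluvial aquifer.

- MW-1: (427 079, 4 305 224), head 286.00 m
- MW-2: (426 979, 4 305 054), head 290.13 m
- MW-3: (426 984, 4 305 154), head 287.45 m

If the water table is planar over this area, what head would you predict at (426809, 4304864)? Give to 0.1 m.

With h = a·x + b·y + c and MW-1 as origin, the differences give:
  (-100)·a + (-170)·b = +4.13
  (-95)·a + (-70)·b = +1.45
Eliminate b (×(-70) and ×(-170), subtract): -9150·a = -42.600 → a = ∂h/∂x = +0.004656
Back-substitute: b = ∂h/∂y = -0.02703.
h(426809, 4304864) = 286.00 + (+0.004656)·(-270) + (-0.02703)·(-360) = 286.00 -1.257 +9.732 = 294.475 m.

294.5 m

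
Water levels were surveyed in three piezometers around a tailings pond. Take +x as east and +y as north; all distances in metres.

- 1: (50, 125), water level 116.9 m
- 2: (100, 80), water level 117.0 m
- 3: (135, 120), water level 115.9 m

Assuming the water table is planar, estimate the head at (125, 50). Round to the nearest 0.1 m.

Differences from 1: to 2 (Δx, Δy, Δh) = (50, -45, +0.1); to 3 = (85, -5, -1.0).
Determinant of the coordinate differences = 50·(-5) − 85·(-45) = 3575.
∂h/∂x = [(+0.1)·(-5) − (-1.0)·(-45)] / 3575 = -0.01273
∂h/∂y = [50·(-1.0) − 85·(+0.1)] / 3575 = -0.01636
h(125, 50) = 116.9 + (-0.01273)·(75) + (-0.01636)·(-75) = 116.9 -0.955 +1.227 = 117.173 m.

117.2 m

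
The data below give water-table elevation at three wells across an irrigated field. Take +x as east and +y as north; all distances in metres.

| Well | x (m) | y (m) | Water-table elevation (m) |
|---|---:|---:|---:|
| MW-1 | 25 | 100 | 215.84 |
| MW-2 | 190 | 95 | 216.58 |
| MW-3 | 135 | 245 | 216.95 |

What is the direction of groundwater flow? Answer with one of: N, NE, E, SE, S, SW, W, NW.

SW

Taking MW-1 as reference: MW-2−MW-1 = (165, -5, +0.74); MW-3−MW-1 = (110, 145, +1.11).
Determinant of the coordinate differences = 165·145 − 110·(-5) = 24475.
∂h/∂x = [(+0.74)·145 − (+1.11)·(-5)] / 24475 = +0.004611
∂h/∂y = [165·(+1.11) − 110·(+0.74)] / 24475 = +0.004157
Flow = −∇h = (-0.004611 east, -0.004157 north), which points southwest.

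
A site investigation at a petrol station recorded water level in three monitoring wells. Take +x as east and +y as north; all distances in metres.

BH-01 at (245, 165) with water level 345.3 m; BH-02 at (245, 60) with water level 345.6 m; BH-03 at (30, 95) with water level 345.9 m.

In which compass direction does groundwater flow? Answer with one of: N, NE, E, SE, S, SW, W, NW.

Taking BH-01 as reference: BH-02−BH-01 = (0, -105, +0.3); BH-03−BH-01 = (-215, -70, +0.6).
Solve a·Δx + b·Δy = Δh: det = 0·(-70) − (-215)·(-105) = -22575.
∂h/∂x = [(+0.3)·(-70) − (+0.6)·(-105)] / -22575 = -0.001860
∂h/∂y = [0·(+0.6) − (-215)·(+0.3)] / -22575 = -0.002857
Flow = −∇h = (+0.001860 east, +0.002857 north), which points northeast.

NE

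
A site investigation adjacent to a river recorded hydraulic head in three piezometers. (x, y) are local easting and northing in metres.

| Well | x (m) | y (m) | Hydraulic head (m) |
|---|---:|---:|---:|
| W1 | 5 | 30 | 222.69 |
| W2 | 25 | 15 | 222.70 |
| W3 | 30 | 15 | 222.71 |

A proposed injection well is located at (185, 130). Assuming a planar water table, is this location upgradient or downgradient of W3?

upgradient

Differences from W1: to W2 (Δx, Δy, Δh) = (20, -15, +0.01); to W3 = (25, -15, +0.02).
Determinant of the coordinate differences = 20·(-15) − 25·(-15) = 75.
∂h/∂x = [(+0.01)·(-15) − (+0.02)·(-15)] / 75 = +0.002000
∂h/∂y = [20·(+0.02) − 25·(+0.01)] / 75 = +0.002000
Head at (185, 130) = 222.69 + (+0.002000)·(180) + (+0.002000)·(100) = 223.25 m.
That is higher than the 222.71 m at W3, so the point is upgradient.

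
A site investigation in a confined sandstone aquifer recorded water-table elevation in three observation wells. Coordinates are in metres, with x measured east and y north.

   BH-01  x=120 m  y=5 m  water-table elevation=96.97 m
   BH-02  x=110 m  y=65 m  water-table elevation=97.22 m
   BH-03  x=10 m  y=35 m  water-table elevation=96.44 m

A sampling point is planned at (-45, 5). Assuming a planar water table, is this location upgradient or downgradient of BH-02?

With h = a·x + b·y + c and BH-01 as origin, the differences give:
  (-10)·a + 60·b = +0.25
  (-110)·a + 30·b = -0.53
Eliminate b (×30 and ×60, subtract): 6300·a = 39.300 → a = ∂h/∂x = +0.006238
Back-substitute: b = ∂h/∂y = +0.005206.
Head at (-45, 5) = 96.97 + (+0.006238)·(-165) + (+0.005206)·(0) = 95.94 m.
That is lower than the 97.22 m at BH-02, so the point is downgradient.

downgradient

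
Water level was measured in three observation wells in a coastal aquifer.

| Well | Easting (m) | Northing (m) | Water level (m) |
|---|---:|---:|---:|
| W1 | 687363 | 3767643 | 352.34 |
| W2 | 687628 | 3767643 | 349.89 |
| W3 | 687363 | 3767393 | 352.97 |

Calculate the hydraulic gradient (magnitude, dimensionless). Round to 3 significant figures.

∂h/∂x = (349.89 − 352.34) / (687628 − 687363) = -0.009245
∂h/∂y = (352.97 − 352.34) / (3767393 − 3767643) = -0.002520
|∇h| = √(-0.009245² + -0.002520²) = 0.009582

0.00958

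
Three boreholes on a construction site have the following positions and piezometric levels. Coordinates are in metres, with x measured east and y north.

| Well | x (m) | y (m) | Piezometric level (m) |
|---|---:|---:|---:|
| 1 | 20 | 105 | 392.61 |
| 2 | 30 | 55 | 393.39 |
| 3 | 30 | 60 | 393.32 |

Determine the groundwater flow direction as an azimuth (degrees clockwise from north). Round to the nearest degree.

330°

With h = a·x + b·y + c and 1 as origin, the differences give:
  10·a + (-50)·b = +0.78
  10·a + (-45)·b = +0.71
Eliminate b (×(-45) and ×(-50), subtract): 50·a = 0.400 → a = ∂h/∂x = +0.008000
Back-substitute: b = ∂h/∂y = -0.01400.
Flow direction (−∇h) has components (-0.008000 E, +0.01400 N).
Azimuth = atan2(E, N) = atan2(-0.008000, +0.01400) = 330.3° ≈ 330°.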